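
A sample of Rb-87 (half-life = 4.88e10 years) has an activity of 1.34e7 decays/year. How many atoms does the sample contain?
N = A/λ = 9.434e17 atoms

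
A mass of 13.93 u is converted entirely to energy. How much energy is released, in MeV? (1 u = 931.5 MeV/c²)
E = mc² = 12980 MeV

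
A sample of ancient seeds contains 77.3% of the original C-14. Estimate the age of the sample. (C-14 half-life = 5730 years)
Age = t½ × log₂(1/ratio) = 2128 years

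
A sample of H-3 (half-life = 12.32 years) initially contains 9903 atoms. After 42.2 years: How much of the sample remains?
N = N₀(1/2)^(t/t½) = 921.8 atoms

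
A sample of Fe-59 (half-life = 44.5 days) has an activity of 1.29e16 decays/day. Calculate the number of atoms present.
N = A/λ = 8.282e17 atoms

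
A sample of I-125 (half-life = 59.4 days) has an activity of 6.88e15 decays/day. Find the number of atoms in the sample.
N = A/λ = 5.896e17 atoms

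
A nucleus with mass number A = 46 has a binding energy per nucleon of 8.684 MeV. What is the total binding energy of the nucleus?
B.E. = 8.684 × 46 = 399.5 MeV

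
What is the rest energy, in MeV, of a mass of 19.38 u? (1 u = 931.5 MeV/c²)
E = mc² = 18050 MeV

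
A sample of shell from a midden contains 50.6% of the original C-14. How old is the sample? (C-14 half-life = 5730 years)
Age = t½ × log₂(1/ratio) = 5631 years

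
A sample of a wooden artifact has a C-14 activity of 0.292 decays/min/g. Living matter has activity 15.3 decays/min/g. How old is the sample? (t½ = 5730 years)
Age = t½ × log₂(A₀/A) = 32730 years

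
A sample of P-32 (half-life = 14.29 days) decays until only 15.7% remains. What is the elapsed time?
t = t½ × log₂(N₀/N) = 38.17 days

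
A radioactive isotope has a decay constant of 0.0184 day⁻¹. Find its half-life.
t½ = ln(2)/λ = 37.67 days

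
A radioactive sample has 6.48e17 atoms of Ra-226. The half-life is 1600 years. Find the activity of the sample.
A = λN = 2.807e14 decays/year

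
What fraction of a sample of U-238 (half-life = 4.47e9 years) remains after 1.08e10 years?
N/N₀ = (1/2)^(t/t½) = 0.1874 = 18.7%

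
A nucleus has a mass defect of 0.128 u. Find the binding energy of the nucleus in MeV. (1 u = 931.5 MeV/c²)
B.E. = Δm × 931.5 = 119.2 MeV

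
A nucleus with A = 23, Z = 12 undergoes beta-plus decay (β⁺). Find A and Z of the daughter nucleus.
Daughter: A = 23, Z = 11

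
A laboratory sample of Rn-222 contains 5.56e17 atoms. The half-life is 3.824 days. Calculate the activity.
A = λN = 1.008e17 decays/day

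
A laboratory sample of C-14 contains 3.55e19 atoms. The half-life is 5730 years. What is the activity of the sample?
A = λN = 4.294e15 decays/year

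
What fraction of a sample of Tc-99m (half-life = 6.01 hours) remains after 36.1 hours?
N/N₀ = (1/2)^(t/t½) = 0.01555 = 1.56%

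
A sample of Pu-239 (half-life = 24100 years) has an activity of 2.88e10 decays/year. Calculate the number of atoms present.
N = A/λ = 1.001e15 atoms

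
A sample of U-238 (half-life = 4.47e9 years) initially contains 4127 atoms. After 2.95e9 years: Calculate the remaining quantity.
N = N₀(1/2)^(t/t½) = 2612 atoms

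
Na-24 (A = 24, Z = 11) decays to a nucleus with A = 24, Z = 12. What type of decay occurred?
ΔA = 0, ΔZ = +1 ⇒ beta-minus decay (β⁻)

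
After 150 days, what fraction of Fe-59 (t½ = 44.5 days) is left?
N/N₀ = (1/2)^(t/t½) = 0.09667 = 9.67%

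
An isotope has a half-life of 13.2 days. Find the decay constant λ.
λ = ln(2)/t½ = 0.05251 day⁻¹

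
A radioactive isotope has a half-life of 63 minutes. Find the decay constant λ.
λ = ln(2)/t½ = 0.011 minute⁻¹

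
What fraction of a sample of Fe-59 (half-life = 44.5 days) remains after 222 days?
N/N₀ = (1/2)^(t/t½) = 0.03149 = 3.15%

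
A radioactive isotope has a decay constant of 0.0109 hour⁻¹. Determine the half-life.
t½ = ln(2)/λ = 63.59 hours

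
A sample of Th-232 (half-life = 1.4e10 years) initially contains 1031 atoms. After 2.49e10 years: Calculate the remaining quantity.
N = N₀(1/2)^(t/t½) = 300.5 atoms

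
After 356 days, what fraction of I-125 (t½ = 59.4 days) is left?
N/N₀ = (1/2)^(t/t½) = 0.0157 = 1.57%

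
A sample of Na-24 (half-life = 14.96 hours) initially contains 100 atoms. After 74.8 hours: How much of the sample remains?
N = N₀(1/2)^(t/t½) = 3.125 atoms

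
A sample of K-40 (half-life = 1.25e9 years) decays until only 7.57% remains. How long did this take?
t = t½ × log₂(N₀/N) = 4.654e9 years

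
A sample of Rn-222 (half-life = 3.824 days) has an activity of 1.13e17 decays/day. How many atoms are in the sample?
N = A/λ = 6.234e17 atoms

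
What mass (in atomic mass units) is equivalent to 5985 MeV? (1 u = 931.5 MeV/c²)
m = E/c² = 6.425 u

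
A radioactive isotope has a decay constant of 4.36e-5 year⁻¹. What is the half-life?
t½ = ln(2)/λ = 15900 years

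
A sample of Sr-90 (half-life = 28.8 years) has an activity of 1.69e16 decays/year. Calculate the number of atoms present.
N = A/λ = 7.022e17 atoms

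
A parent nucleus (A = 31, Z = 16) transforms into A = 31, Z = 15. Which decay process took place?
ΔA = 0, ΔZ = -1 ⇒ beta-plus decay (β⁺) or electron capture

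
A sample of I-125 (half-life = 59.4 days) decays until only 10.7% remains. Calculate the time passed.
t = t½ × log₂(N₀/N) = 191.5 days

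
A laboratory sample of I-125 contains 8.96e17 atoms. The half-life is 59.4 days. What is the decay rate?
A = λN = 1.046e16 decays/day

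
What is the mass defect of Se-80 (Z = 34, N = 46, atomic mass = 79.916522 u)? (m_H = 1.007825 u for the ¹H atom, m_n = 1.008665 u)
Δm = Z·m_H + N·m_n − M = 0.7481 u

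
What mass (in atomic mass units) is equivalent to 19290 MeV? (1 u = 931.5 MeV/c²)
m = E/c² = 20.71 u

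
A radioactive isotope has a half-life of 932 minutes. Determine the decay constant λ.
λ = ln(2)/t½ = 7.437e-4 minute⁻¹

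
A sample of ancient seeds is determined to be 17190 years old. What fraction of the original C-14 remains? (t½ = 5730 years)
N/N₀ = (1/2)^(t/t½) = 0.125 = 12.5%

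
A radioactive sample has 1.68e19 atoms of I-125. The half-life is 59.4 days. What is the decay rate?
A = λN = 1.96e17 decays/day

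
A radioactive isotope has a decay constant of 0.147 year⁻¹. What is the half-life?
t½ = ln(2)/λ = 4.715 years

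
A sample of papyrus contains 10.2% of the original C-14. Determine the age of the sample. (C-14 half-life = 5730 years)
Age = t½ × log₂(1/ratio) = 18870 years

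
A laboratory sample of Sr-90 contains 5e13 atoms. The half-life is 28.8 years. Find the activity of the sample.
A = λN = 1.203e12 decays/year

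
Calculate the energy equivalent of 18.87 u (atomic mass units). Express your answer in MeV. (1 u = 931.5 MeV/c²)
E = mc² = 17580 MeV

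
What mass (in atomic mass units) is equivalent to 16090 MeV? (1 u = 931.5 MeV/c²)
m = E/c² = 17.27 u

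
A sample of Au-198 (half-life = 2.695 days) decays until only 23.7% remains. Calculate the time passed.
t = t½ × log₂(N₀/N) = 5.598 days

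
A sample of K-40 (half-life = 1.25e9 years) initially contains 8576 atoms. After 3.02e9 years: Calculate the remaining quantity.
N = N₀(1/2)^(t/t½) = 1607 atoms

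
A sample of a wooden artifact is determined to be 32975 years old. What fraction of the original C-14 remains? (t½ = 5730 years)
N/N₀ = (1/2)^(t/t½) = 0.01852 = 1.85%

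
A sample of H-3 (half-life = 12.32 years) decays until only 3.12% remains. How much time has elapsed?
t = t½ × log₂(N₀/N) = 61.63 years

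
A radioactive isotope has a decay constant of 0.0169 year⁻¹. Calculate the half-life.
t½ = ln(2)/λ = 41.01 years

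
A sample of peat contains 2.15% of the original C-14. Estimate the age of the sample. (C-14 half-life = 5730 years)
Age = t½ × log₂(1/ratio) = 31740 years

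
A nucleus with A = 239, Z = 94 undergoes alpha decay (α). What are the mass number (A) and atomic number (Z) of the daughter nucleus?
Daughter: A = 235, Z = 92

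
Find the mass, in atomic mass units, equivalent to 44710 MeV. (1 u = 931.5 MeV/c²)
m = E/c² = 48 u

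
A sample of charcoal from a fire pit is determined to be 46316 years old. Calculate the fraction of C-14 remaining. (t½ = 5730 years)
N/N₀ = (1/2)^(t/t½) = 0.003688 = 0.369%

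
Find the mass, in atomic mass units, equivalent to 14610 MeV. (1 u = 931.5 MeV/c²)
m = E/c² = 15.68 u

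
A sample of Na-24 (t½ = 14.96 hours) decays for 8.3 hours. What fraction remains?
N/N₀ = (1/2)^(t/t½) = 0.6807 = 68.1%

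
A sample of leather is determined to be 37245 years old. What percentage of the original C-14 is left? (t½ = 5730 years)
N/N₀ = (1/2)^(t/t½) = 0.01105 = 1.1%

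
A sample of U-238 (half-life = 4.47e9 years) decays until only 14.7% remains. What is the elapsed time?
t = t½ × log₂(N₀/N) = 1.236e10 years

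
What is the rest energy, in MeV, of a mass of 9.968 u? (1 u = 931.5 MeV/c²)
E = mc² = 9285 MeV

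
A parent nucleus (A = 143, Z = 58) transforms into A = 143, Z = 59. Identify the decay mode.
ΔA = 0, ΔZ = +1 ⇒ beta-minus decay (β⁻)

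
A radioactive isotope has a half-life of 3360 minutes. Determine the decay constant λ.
λ = ln(2)/t½ = 2.063e-4 minute⁻¹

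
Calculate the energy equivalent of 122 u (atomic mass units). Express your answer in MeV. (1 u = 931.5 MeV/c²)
E = mc² = 1.136e5 MeV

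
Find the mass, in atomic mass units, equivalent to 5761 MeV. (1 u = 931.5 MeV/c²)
m = E/c² = 6.185 u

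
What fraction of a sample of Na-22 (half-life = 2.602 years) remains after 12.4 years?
N/N₀ = (1/2)^(t/t½) = 0.03676 = 3.68%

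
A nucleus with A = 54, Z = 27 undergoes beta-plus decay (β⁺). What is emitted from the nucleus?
β⁺: positron (e⁺) + neutrino (νₑ)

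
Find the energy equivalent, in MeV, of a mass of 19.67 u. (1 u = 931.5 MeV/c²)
E = mc² = 18320 MeV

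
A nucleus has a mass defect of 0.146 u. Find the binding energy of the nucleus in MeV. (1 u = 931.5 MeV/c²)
B.E. = Δm × 931.5 = 136 MeV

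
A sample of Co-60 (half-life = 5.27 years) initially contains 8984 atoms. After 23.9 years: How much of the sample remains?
N = N₀(1/2)^(t/t½) = 387.5 atoms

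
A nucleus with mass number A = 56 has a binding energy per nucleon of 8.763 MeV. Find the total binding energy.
B.E. = 8.763 × 56 = 490.7 MeV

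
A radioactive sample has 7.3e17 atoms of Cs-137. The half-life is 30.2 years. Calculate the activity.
A = λN = 1.675e16 decays/year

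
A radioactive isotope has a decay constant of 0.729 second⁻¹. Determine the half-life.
t½ = ln(2)/λ = 0.9508 seconds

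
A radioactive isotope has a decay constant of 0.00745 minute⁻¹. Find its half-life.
t½ = ln(2)/λ = 93.04 minutes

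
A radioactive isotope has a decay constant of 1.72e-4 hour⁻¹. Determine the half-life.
t½ = ln(2)/λ = 4030 hours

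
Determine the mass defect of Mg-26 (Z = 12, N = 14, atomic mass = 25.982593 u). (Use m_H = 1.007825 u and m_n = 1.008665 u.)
Δm = Z·m_H + N·m_n − M = 0.2326 u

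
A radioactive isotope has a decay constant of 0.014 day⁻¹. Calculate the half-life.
t½ = ln(2)/λ = 49.51 days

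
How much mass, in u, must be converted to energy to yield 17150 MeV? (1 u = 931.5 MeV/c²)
m = E/c² = 18.41 u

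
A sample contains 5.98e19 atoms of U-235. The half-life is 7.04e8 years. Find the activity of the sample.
A = λN = 5.888e10 decays/year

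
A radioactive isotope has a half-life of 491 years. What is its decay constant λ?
λ = ln(2)/t½ = 0.001412 year⁻¹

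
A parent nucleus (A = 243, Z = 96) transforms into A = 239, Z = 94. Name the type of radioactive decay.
ΔA = -4, ΔZ = -2 ⇒ alpha decay (α)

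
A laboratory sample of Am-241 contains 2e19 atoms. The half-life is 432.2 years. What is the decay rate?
A = λN = 3.208e16 decays/year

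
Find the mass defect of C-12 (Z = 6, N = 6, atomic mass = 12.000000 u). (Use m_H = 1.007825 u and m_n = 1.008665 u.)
Δm = Z·m_H + N·m_n − M = 0.09894 u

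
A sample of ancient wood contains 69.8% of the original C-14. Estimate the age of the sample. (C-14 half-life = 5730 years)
Age = t½ × log₂(1/ratio) = 2972 years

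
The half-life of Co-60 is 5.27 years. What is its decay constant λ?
λ = ln(2)/t½ = 0.1315 year⁻¹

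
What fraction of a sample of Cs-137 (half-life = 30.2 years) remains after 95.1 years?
N/N₀ = (1/2)^(t/t½) = 0.1127 = 11.3%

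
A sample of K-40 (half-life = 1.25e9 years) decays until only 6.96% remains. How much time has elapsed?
t = t½ × log₂(N₀/N) = 4.806e9 years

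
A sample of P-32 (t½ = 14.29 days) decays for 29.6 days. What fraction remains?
N/N₀ = (1/2)^(t/t½) = 0.2379 = 23.8%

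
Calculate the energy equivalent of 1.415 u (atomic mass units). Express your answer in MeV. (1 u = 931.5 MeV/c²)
E = mc² = 1318 MeV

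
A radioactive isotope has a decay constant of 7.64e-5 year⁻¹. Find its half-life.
t½ = ln(2)/λ = 9073 years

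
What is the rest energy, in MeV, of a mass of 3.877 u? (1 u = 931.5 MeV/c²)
E = mc² = 3611 MeV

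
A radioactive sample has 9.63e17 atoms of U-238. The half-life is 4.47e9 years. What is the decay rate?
A = λN = 1.493e8 decays/year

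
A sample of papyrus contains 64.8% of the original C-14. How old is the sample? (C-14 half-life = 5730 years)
Age = t½ × log₂(1/ratio) = 3587 years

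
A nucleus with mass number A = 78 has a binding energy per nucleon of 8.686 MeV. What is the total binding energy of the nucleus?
B.E. = 8.686 × 78 = 677.5 MeV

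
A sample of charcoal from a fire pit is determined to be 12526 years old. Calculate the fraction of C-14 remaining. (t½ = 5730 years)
N/N₀ = (1/2)^(t/t½) = 0.2198 = 22%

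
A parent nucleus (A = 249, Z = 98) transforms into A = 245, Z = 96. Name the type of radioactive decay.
ΔA = -4, ΔZ = -2 ⇒ alpha decay (α)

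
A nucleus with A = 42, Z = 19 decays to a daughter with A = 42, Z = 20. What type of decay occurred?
ΔA = 0, ΔZ = +1 ⇒ beta-minus decay (β⁻)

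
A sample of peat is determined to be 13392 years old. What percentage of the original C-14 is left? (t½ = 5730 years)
N/N₀ = (1/2)^(t/t½) = 0.1979 = 19.8%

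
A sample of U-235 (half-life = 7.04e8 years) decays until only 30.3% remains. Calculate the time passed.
t = t½ × log₂(N₀/N) = 1.213e9 years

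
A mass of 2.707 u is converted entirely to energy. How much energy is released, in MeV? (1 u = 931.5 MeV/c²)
E = mc² = 2522 MeV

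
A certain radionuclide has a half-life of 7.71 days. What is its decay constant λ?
λ = ln(2)/t½ = 0.0899 day⁻¹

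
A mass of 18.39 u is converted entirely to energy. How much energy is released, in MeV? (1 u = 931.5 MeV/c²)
E = mc² = 17130 MeV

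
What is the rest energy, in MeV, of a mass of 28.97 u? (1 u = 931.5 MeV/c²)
E = mc² = 26990 MeV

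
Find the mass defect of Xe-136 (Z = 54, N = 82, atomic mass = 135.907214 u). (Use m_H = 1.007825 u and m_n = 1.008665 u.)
Δm = Z·m_H + N·m_n − M = 1.226 u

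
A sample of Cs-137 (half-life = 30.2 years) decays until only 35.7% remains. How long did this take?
t = t½ × log₂(N₀/N) = 44.88 years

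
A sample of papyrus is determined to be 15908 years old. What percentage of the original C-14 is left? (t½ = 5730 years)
N/N₀ = (1/2)^(t/t½) = 0.146 = 14.6%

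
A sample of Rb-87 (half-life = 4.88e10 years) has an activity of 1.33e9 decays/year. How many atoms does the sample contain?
N = A/λ = 9.364e19 atoms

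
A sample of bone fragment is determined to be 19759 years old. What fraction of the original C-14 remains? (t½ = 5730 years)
N/N₀ = (1/2)^(t/t½) = 0.09161 = 9.16%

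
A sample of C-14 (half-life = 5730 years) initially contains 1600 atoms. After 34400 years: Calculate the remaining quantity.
N = N₀(1/2)^(t/t½) = 24.94 atoms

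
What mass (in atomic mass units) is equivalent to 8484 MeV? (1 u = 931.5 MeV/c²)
m = E/c² = 9.108 u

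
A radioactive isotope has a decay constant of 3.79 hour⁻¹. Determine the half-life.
t½ = ln(2)/λ = 0.1829 hours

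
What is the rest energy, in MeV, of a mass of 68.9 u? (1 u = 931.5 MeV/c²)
E = mc² = 64180 MeV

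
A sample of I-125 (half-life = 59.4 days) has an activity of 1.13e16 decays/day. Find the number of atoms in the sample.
N = A/λ = 9.684e17 atoms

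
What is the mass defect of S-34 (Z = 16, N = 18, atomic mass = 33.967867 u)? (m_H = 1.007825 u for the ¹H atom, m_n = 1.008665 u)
Δm = Z·m_H + N·m_n − M = 0.3133 u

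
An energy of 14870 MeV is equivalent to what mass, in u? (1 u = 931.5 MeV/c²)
m = E/c² = 15.96 u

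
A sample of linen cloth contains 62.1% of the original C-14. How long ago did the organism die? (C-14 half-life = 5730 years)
Age = t½ × log₂(1/ratio) = 3938 years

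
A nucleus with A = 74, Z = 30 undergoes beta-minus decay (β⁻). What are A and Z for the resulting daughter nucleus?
Daughter: A = 74, Z = 31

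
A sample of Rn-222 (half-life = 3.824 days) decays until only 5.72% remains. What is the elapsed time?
t = t½ × log₂(N₀/N) = 15.78 days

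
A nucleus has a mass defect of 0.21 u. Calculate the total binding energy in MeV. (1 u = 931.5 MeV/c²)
B.E. = Δm × 931.5 = 195.6 MeV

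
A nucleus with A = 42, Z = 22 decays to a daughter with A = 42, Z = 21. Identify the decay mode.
ΔA = 0, ΔZ = -1 ⇒ beta-plus decay (β⁺) or electron capture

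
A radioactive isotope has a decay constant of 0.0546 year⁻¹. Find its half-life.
t½ = ln(2)/λ = 12.7 years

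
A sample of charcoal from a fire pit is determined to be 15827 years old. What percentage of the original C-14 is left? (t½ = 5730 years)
N/N₀ = (1/2)^(t/t½) = 0.1474 = 14.7%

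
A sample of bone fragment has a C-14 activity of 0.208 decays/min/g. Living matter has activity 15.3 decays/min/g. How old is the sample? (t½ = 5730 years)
Age = t½ × log₂(A₀/A) = 35530 years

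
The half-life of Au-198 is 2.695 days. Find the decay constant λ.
λ = ln(2)/t½ = 0.2572 day⁻¹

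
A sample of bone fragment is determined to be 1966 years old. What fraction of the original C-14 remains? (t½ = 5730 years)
N/N₀ = (1/2)^(t/t½) = 0.7883 = 78.8%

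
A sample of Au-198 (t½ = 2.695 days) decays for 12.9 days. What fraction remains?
N/N₀ = (1/2)^(t/t½) = 0.03623 = 3.62%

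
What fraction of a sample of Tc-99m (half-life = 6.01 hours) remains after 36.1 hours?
N/N₀ = (1/2)^(t/t½) = 0.01555 = 1.56%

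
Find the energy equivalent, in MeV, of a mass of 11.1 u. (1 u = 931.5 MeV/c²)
E = mc² = 10340 MeV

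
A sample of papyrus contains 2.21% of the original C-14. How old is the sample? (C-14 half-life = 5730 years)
Age = t½ × log₂(1/ratio) = 31510 years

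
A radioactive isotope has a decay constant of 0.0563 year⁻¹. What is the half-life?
t½ = ln(2)/λ = 12.31 years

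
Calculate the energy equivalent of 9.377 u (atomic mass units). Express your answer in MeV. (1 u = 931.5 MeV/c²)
E = mc² = 8735 MeV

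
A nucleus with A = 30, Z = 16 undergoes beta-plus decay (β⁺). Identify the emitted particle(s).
β⁺: positron (e⁺) + neutrino (νₑ)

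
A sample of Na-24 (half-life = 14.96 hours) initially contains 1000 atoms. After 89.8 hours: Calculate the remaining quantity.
N = N₀(1/2)^(t/t½) = 15.6 atoms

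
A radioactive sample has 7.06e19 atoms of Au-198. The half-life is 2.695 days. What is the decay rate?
A = λN = 1.816e19 decays/day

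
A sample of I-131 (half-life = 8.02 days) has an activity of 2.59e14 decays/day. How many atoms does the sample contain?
N = A/λ = 2.997e15 atoms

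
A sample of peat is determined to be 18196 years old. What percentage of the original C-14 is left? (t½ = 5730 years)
N/N₀ = (1/2)^(t/t½) = 0.1107 = 11.1%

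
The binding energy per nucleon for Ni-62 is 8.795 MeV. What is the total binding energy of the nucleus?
B.E. = 8.795 × 62 = 545.3 MeV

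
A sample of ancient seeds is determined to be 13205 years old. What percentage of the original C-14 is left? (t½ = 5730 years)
N/N₀ = (1/2)^(t/t½) = 0.2024 = 20.2%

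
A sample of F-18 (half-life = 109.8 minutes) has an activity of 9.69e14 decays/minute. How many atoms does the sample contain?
N = A/λ = 1.535e17 atoms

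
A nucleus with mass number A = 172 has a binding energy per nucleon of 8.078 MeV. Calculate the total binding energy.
B.E. = 8.078 × 172 = 1389 MeV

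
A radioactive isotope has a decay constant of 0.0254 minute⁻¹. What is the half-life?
t½ = ln(2)/λ = 27.29 minutes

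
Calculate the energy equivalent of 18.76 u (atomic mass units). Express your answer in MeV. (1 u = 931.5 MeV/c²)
E = mc² = 17470 MeV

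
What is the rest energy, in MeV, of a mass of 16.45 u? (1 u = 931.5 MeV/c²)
E = mc² = 15320 MeV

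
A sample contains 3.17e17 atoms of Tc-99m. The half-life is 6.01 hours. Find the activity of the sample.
A = λN = 3.656e16 decays/hour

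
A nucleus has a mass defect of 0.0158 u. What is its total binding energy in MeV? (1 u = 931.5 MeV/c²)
B.E. = Δm × 931.5 = 14.72 MeV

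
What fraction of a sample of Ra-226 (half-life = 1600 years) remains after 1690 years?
N/N₀ = (1/2)^(t/t½) = 0.4809 = 48.1%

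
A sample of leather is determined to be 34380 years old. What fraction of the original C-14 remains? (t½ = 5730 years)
N/N₀ = (1/2)^(t/t½) = 0.01562 = 1.56%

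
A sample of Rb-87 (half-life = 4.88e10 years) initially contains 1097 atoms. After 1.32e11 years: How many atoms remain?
N = N₀(1/2)^(t/t½) = 168.2 atoms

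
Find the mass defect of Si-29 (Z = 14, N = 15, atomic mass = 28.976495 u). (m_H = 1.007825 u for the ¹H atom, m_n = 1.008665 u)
Δm = Z·m_H + N·m_n − M = 0.263 u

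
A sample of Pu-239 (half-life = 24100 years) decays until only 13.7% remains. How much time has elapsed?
t = t½ × log₂(N₀/N) = 69110 years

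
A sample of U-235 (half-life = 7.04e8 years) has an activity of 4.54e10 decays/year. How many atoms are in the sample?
N = A/λ = 4.611e19 atoms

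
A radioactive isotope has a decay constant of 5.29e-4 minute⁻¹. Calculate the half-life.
t½ = ln(2)/λ = 1310 minutes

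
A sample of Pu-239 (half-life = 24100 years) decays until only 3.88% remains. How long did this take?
t = t½ × log₂(N₀/N) = 1.13e5 years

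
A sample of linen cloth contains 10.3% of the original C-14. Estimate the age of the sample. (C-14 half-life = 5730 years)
Age = t½ × log₂(1/ratio) = 18790 years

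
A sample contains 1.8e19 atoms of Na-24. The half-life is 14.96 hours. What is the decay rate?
A = λN = 8.34e17 decays/hour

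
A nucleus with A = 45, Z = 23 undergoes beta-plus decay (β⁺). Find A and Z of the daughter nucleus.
Daughter: A = 45, Z = 22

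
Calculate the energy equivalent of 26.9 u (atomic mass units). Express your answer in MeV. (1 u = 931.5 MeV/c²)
E = mc² = 25060 MeV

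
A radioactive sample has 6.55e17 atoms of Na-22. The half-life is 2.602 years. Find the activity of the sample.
A = λN = 1.745e17 decays/year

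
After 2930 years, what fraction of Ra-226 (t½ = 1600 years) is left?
N/N₀ = (1/2)^(t/t½) = 0.281 = 28.1%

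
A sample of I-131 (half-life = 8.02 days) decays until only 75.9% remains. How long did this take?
t = t½ × log₂(N₀/N) = 3.191 days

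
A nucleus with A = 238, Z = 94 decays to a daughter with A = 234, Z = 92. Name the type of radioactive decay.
ΔA = -4, ΔZ = -2 ⇒ alpha decay (α)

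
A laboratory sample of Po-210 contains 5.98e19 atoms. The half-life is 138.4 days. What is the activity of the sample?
A = λN = 2.995e17 decays/day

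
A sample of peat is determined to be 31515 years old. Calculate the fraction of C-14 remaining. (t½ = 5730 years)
N/N₀ = (1/2)^(t/t½) = 0.0221 = 2.21%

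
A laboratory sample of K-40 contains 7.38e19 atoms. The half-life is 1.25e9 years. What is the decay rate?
A = λN = 4.092e10 decays/year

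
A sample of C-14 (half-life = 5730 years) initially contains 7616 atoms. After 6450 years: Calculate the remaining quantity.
N = N₀(1/2)^(t/t½) = 3490 atoms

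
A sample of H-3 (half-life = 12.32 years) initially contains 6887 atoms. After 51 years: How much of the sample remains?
N = N₀(1/2)^(t/t½) = 390.7 atoms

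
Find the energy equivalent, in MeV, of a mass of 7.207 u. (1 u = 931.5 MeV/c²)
E = mc² = 6713 MeV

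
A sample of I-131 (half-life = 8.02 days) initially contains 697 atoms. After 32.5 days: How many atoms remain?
N = N₀(1/2)^(t/t½) = 42.01 atoms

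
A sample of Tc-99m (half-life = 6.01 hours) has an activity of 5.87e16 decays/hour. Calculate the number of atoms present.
N = A/λ = 5.09e17 atoms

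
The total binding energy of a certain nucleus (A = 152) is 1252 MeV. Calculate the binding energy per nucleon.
B.E./A = 1252/152 = 8.237 MeV/nucleon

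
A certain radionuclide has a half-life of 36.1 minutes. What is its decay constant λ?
λ = ln(2)/t½ = 0.0192 minute⁻¹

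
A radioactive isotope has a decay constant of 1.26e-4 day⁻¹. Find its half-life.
t½ = ln(2)/λ = 5501 days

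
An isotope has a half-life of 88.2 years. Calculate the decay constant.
λ = ln(2)/t½ = 0.007859 year⁻¹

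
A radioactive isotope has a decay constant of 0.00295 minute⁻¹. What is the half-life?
t½ = ln(2)/λ = 235 minutes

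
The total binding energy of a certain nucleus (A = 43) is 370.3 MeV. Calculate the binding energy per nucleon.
B.E./A = 370.3/43 = 8.612 MeV/nucleon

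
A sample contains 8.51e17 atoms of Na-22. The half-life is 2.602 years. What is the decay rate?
A = λN = 2.267e17 decays/year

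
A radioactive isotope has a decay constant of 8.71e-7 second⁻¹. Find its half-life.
t½ = ln(2)/λ = 7.958e5 seconds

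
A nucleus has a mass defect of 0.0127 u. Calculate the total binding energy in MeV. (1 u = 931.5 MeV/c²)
B.E. = Δm × 931.5 = 11.83 MeV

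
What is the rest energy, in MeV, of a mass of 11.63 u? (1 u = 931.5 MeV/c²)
E = mc² = 10830 MeV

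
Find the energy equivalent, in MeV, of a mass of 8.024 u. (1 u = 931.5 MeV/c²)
E = mc² = 7474 MeV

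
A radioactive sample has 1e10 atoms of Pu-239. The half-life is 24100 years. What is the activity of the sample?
A = λN = 2.876e5 decays/year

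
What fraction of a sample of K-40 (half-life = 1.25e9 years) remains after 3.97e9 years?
N/N₀ = (1/2)^(t/t½) = 0.1106 = 11.1%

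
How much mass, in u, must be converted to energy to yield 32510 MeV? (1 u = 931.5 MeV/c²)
m = E/c² = 34.9 u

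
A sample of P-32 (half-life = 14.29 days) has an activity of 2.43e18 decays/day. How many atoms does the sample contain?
N = A/λ = 5.01e19 atoms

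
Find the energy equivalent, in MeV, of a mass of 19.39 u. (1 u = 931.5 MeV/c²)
E = mc² = 18060 MeV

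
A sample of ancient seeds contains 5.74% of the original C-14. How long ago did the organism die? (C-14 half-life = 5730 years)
Age = t½ × log₂(1/ratio) = 23620 years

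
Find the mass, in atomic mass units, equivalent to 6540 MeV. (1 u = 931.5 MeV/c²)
m = E/c² = 7.021 u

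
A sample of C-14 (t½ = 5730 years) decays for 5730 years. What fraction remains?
N/N₀ = (1/2)^(t/t½) = 0.5 = 50%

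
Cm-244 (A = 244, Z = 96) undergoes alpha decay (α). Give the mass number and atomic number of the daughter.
Daughter: A = 240, Z = 94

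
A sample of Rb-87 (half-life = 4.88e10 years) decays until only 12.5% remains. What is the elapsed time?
t = t½ × log₂(N₀/N) = 1.464e11 years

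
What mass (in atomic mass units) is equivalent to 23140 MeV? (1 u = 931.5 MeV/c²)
m = E/c² = 24.84 u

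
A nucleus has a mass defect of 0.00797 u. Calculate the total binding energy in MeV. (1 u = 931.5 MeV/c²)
B.E. = Δm × 931.5 = 7.424 MeV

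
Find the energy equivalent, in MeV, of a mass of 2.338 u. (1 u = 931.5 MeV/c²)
E = mc² = 2178 MeV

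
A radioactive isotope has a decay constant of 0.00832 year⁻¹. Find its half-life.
t½ = ln(2)/λ = 83.31 years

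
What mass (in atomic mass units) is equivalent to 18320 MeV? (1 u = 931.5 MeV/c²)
m = E/c² = 19.67 u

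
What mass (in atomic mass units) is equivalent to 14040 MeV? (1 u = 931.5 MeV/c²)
m = E/c² = 15.07 u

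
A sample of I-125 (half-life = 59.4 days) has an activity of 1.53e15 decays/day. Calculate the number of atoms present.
N = A/λ = 1.311e17 atoms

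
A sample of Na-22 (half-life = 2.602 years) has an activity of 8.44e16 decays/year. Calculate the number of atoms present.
N = A/λ = 3.168e17 atoms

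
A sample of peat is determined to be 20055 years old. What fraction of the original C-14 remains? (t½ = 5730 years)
N/N₀ = (1/2)^(t/t½) = 0.08839 = 8.84%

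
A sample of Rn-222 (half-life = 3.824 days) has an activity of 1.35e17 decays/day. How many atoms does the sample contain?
N = A/λ = 7.448e17 atoms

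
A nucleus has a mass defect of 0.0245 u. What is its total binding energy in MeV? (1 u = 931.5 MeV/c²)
B.E. = Δm × 931.5 = 22.82 MeV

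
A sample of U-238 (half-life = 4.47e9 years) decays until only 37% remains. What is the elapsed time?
t = t½ × log₂(N₀/N) = 6.412e9 years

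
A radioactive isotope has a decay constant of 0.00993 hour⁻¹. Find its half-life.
t½ = ln(2)/λ = 69.8 hours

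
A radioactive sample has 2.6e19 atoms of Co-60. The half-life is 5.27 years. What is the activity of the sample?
A = λN = 3.42e18 decays/year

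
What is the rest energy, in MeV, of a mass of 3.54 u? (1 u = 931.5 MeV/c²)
E = mc² = 3298 MeV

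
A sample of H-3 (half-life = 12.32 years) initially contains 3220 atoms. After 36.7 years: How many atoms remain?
N = N₀(1/2)^(t/t½) = 408.4 atoms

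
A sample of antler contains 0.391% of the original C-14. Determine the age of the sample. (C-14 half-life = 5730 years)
Age = t½ × log₂(1/ratio) = 45830 years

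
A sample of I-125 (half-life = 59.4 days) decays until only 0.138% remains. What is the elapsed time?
t = t½ × log₂(N₀/N) = 564.4 days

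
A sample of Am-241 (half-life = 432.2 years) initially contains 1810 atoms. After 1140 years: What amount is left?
N = N₀(1/2)^(t/t½) = 290.8 atoms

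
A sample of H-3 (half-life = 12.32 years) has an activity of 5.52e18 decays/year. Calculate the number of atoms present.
N = A/λ = 9.811e19 atoms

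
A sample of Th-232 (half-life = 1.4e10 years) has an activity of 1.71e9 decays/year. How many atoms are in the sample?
N = A/λ = 3.454e19 atoms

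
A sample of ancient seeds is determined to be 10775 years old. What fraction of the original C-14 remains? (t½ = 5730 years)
N/N₀ = (1/2)^(t/t½) = 0.2716 = 27.2%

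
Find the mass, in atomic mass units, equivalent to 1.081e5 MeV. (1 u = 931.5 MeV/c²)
m = E/c² = 116 u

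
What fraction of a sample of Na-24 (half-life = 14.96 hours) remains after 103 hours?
N/N₀ = (1/2)^(t/t½) = 0.008461 = 0.846%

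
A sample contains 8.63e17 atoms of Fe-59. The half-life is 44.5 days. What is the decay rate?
A = λN = 1.344e16 decays/day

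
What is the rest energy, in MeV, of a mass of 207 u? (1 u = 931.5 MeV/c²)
E = mc² = 1.928e5 MeV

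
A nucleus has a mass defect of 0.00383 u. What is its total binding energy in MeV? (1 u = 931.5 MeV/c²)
B.E. = Δm × 931.5 = 3.568 MeV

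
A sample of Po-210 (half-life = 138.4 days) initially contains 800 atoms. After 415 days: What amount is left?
N = N₀(1/2)^(t/t½) = 100.1 atoms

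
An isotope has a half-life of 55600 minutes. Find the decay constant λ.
λ = ln(2)/t½ = 1.247e-5 minute⁻¹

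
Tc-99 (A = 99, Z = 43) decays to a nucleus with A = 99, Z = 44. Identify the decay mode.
ΔA = 0, ΔZ = +1 ⇒ beta-minus decay (β⁻)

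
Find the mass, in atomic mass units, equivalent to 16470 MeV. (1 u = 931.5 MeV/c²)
m = E/c² = 17.68 u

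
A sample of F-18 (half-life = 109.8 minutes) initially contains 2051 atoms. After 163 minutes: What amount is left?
N = N₀(1/2)^(t/t½) = 733 atoms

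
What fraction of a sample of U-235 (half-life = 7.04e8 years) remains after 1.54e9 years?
N/N₀ = (1/2)^(t/t½) = 0.2195 = 22%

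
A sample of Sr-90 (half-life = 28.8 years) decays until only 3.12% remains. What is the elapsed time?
t = t½ × log₂(N₀/N) = 144.1 years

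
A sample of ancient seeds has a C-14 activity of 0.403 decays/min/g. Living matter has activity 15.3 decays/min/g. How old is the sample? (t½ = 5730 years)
Age = t½ × log₂(A₀/A) = 30060 years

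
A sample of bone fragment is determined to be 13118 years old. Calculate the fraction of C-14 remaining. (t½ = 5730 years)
N/N₀ = (1/2)^(t/t½) = 0.2046 = 20.5%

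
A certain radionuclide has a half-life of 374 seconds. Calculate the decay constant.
λ = ln(2)/t½ = 0.001853 second⁻¹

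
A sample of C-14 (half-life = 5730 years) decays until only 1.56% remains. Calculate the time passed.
t = t½ × log₂(N₀/N) = 34390 years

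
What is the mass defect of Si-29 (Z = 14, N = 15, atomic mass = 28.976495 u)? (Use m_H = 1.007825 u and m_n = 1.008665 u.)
Δm = Z·m_H + N·m_n − M = 0.263 u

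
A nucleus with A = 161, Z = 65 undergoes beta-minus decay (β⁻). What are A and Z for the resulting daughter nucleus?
Daughter: A = 161, Z = 66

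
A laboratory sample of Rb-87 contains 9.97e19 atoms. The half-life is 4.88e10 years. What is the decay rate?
A = λN = 1.416e9 decays/year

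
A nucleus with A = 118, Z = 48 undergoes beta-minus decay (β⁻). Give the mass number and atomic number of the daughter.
Daughter: A = 118, Z = 49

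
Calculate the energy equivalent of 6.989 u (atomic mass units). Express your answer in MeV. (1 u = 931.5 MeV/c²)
E = mc² = 6510 MeV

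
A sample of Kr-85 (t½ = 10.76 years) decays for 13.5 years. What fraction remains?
N/N₀ = (1/2)^(t/t½) = 0.4191 = 41.9%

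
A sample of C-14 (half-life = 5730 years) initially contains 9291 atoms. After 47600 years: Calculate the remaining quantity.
N = N₀(1/2)^(t/t½) = 29.33 atoms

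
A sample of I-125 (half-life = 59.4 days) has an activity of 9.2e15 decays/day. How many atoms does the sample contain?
N = A/λ = 7.884e17 atoms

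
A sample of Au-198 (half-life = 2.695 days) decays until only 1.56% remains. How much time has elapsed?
t = t½ × log₂(N₀/N) = 16.18 days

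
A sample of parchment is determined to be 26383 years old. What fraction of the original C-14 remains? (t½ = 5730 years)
N/N₀ = (1/2)^(t/t½) = 0.04111 = 4.11%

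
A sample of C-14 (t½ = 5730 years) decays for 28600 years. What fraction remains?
N/N₀ = (1/2)^(t/t½) = 0.03144 = 3.14%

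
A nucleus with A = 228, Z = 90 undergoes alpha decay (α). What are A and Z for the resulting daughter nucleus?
Daughter: A = 224, Z = 88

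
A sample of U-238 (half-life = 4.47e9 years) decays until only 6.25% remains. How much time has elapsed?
t = t½ × log₂(N₀/N) = 1.788e10 years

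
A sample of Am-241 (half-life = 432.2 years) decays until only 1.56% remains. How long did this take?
t = t½ × log₂(N₀/N) = 2594 years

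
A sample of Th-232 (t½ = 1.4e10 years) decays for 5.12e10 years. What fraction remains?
N/N₀ = (1/2)^(t/t½) = 0.07927 = 7.93%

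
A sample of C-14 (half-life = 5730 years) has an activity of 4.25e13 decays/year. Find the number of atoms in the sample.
N = A/λ = 3.513e17 atoms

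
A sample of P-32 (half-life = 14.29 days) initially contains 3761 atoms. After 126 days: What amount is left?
N = N₀(1/2)^(t/t½) = 8.337 atoms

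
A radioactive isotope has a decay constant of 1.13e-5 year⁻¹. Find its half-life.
t½ = ln(2)/λ = 61340 years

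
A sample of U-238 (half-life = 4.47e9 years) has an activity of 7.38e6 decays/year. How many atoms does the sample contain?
N = A/λ = 4.759e16 atoms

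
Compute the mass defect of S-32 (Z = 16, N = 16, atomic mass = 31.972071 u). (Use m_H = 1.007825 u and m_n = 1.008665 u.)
Δm = Z·m_H + N·m_n − M = 0.2918 u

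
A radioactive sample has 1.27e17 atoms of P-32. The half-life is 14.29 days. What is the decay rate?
A = λN = 6.16e15 decays/day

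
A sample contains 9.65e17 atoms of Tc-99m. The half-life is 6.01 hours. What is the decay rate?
A = λN = 1.113e17 decays/hour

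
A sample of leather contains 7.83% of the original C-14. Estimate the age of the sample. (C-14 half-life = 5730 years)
Age = t½ × log₂(1/ratio) = 21060 years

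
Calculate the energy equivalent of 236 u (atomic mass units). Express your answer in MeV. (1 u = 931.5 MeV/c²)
E = mc² = 2.198e5 MeV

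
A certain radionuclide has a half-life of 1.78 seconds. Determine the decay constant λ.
λ = ln(2)/t½ = 0.3894 second⁻¹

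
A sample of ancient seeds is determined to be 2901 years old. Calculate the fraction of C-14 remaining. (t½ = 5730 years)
N/N₀ = (1/2)^(t/t½) = 0.704 = 70.4%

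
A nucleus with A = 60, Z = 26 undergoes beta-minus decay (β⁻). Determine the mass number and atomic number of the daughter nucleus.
Daughter: A = 60, Z = 27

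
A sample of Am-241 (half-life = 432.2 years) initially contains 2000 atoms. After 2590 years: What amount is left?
N = N₀(1/2)^(t/t½) = 31.41 atoms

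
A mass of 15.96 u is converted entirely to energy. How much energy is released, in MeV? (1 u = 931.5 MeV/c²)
E = mc² = 14870 MeV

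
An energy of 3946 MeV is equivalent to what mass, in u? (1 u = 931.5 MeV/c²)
m = E/c² = 4.236 u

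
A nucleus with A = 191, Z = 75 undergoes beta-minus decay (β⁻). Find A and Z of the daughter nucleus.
Daughter: A = 191, Z = 76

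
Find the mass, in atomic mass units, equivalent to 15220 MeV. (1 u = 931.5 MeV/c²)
m = E/c² = 16.34 u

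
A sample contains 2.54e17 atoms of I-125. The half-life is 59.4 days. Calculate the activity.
A = λN = 2.964e15 decays/day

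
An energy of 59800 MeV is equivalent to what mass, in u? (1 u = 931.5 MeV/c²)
m = E/c² = 64.2 u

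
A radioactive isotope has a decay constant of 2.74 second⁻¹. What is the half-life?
t½ = ln(2)/λ = 0.253 seconds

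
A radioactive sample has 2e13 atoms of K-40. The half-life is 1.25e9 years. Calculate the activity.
A = λN = 11090 decays/year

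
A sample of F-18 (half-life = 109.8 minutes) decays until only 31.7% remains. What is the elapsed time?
t = t½ × log₂(N₀/N) = 182 minutes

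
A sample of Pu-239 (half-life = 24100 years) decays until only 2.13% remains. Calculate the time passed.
t = t½ × log₂(N₀/N) = 1.338e5 years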